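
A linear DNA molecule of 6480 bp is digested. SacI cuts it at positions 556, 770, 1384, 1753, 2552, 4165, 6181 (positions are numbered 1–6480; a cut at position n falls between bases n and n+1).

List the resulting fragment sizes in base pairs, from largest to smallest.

Linear molecule, 7 cuts → 8 fragments:
  556 − 0 = 556 bp
  770 − 556 = 214 bp
  1384 − 770 = 614 bp
  1753 − 1384 = 369 bp
  2552 − 1753 = 799 bp
  4165 − 2552 = 1613 bp
  6181 − 4165 = 2016 bp
  6480 − 6181 = 299 bp
Sorted largest to smallest: 2016, 1613, 799, 614, 556, 369, 299, 214 bp.

2016, 1613, 799, 614, 556, 369, 299, 214 bp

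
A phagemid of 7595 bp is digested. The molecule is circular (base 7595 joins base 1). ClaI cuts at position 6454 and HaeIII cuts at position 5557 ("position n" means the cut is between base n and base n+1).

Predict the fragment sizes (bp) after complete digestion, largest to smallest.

6698, 897 bp

Combined cut positions (sorted): 5557, 6454.
Circular molecule, 2 cuts → 2 fragments:
  6454 − 5557 = 897 bp
  wrap: 7595 − 6454 + 5557 = 6698 bp
Sorted largest to smallest: 6698, 897 bp.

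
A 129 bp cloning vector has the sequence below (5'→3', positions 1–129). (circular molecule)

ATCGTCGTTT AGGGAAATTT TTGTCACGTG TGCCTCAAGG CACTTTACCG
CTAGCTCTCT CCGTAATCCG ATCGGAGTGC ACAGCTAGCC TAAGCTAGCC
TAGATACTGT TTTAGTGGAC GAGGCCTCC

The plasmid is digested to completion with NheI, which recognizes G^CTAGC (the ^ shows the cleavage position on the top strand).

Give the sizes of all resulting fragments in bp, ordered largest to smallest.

85, 34, 10 bp

NheI sites (GCTAGC) start at positions 50, 84, 94.
NheI cuts after the first base of each site, so after positions 50, 84, 94.
Circular molecule, 3 cuts → 3 fragments:
  51–84 → 34 bp
  85–94 → 10 bp
  95–129 then 1–50 → 35 + 50 = 85 bp
Sorted largest to smallest: 85, 34, 10 bp.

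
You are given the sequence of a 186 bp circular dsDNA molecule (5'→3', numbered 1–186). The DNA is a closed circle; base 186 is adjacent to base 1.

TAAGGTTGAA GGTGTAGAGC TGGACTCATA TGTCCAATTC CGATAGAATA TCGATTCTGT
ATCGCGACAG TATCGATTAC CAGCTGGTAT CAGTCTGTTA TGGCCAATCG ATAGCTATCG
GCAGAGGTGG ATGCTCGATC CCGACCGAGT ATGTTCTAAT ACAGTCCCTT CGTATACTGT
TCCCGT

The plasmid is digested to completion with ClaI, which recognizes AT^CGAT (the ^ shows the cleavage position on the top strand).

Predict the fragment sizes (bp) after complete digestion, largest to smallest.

ClaI sites (ATCGAT) start at positions 50, 72, 107.
ClaI cuts after base 2 of each site, so after positions 51, 73, 108.
Circular molecule, 3 cuts → 3 fragments:
  52–73 → 22 bp
  74–108 → 35 bp
  109–186 then 1–51 → 78 + 51 = 129 bp
Sorted largest to smallest: 129, 35, 22 bp.

129, 35, 22 bp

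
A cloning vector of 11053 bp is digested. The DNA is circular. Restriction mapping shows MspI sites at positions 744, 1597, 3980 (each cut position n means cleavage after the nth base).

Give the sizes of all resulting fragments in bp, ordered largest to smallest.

7817, 2383, 853 bp

Circular molecule, 3 cuts → 3 fragments:
  1597 − 744 = 853 bp
  3980 − 1597 = 2383 bp
  wrap: 11053 − 3980 + 744 = 7817 bp
Sorted largest to smallest: 7817, 2383, 853 bp.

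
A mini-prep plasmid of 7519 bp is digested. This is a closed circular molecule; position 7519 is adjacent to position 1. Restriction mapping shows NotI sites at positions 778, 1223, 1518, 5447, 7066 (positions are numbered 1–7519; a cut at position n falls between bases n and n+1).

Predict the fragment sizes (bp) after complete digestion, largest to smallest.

3929, 1619, 1231, 445, 295 bp

Circular molecule, 5 cuts → 5 fragments:
  1223 − 778 = 445 bp
  1518 − 1223 = 295 bp
  5447 − 1518 = 3929 bp
  7066 − 5447 = 1619 bp
  wrap: 7519 − 7066 + 778 = 1231 bp
Sorted largest to smallest: 3929, 1619, 1231, 445, 295 bp.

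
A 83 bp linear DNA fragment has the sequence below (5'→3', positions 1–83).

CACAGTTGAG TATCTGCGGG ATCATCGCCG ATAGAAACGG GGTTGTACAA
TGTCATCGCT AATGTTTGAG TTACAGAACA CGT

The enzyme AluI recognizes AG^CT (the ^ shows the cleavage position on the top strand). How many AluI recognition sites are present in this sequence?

No occurrence of AGCT is present in the sequence.
AluI does not cut: 0 sites.

0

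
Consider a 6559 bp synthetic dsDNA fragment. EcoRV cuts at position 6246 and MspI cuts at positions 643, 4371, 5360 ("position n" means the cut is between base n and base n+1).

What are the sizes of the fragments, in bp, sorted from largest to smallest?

Combined cut positions (sorted): 643, 4371, 5360, 6246.
Linear molecule, 4 cuts → 5 fragments:
  643 − 0 = 643 bp
  4371 − 643 = 3728 bp
  5360 − 4371 = 989 bp
  6246 − 5360 = 886 bp
  6559 − 6246 = 313 bp
Sorted largest to smallest: 3728, 989, 886, 643, 313 bp.

3728, 989, 886, 643, 313 bp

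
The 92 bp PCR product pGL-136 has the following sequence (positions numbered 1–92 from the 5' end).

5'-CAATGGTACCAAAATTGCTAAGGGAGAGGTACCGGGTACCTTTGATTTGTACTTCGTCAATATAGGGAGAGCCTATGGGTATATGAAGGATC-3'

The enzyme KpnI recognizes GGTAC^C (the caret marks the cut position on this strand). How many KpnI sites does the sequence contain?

GGTACC occurs starting at positions 5, 28, 35.
KpnI cuts at 3 sites.

3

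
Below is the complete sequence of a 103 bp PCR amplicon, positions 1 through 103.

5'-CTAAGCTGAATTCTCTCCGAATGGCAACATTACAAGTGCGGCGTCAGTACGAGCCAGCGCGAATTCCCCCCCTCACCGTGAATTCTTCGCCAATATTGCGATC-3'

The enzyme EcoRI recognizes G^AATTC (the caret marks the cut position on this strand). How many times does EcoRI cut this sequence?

3

GAATTC occurs starting at positions 8, 61, 80.
EcoRI cuts at 3 sites.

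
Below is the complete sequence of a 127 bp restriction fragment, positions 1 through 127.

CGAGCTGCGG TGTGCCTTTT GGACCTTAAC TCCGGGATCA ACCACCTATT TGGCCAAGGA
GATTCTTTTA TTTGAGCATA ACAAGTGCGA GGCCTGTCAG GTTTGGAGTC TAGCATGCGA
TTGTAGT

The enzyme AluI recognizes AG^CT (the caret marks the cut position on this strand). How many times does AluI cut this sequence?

AGCT occurs starting at position 3.
AluI cuts at 1 site.

1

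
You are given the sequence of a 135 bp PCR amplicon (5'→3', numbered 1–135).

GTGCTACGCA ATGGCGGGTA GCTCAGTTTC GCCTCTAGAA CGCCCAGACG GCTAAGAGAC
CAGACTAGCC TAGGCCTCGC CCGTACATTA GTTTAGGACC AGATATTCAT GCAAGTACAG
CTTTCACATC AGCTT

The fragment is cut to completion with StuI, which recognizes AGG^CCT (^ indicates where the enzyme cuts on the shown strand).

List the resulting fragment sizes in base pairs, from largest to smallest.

The StuI site (AGGCCT) starts at position 72.
StuI cuts after base 3 of each site, so after position 74.
Linear molecule, 1 cut → 2 fragments:
  1–74 → 74 bp
  75–135 → 61 bp
Sorted largest to smallest: 74, 61 bp.

74, 61 bp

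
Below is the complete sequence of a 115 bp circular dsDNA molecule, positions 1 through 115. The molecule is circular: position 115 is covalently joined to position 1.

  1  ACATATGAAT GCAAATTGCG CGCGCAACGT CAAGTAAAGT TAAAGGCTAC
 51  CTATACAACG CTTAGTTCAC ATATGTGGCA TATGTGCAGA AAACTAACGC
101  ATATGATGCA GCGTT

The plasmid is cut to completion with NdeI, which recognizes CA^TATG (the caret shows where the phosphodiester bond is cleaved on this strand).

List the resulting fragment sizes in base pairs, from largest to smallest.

NdeI sites (CATATG) start at positions 2, 70, 79, 100.
NdeI cuts after base 2 of each site, so after positions 3, 71, 80, 101.
Circular molecule, 4 cuts → 4 fragments:
  4–71 → 68 bp
  72–80 → 9 bp
  81–101 → 21 bp
  102–115 then 1–3 → 14 + 3 = 17 bp
Sorted largest to smallest: 68, 21, 17, 9 bp.

68, 21, 17, 9 bp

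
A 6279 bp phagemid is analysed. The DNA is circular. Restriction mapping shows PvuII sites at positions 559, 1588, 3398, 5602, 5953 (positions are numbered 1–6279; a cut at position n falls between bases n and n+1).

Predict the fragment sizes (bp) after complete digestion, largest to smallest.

2204, 1810, 1029, 885, 351 bp

Circular molecule, 5 cuts → 5 fragments:
  1588 − 559 = 1029 bp
  3398 − 1588 = 1810 bp
  5602 − 3398 = 2204 bp
  5953 − 5602 = 351 bp
  wrap: 6279 − 5953 + 559 = 885 bp
Sorted largest to smallest: 2204, 1810, 1029, 885, 351 bp.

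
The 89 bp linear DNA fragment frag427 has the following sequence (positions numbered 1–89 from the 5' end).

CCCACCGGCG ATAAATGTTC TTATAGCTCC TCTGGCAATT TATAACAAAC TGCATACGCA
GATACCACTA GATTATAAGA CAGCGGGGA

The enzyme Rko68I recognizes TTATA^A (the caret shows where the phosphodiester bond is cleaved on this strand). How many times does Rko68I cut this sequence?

TTATAA occurs starting at positions 40, 73.
Rko68I cuts at 2 sites.

2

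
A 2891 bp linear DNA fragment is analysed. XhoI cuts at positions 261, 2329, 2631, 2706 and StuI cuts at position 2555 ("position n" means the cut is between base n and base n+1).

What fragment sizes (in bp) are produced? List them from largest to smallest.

2068, 261, 226, 185, 76, 75 bp

Combined cut positions (sorted): 261, 2329, 2555, 2631, 2706.
Linear molecule, 5 cuts → 6 fragments:
  261 − 0 = 261 bp
  2329 − 261 = 2068 bp
  2555 − 2329 = 226 bp
  2631 − 2555 = 76 bp
  2706 − 2631 = 75 bp
  2891 − 2706 = 185 bp
Sorted largest to smallest: 2068, 261, 226, 185, 76, 75 bp.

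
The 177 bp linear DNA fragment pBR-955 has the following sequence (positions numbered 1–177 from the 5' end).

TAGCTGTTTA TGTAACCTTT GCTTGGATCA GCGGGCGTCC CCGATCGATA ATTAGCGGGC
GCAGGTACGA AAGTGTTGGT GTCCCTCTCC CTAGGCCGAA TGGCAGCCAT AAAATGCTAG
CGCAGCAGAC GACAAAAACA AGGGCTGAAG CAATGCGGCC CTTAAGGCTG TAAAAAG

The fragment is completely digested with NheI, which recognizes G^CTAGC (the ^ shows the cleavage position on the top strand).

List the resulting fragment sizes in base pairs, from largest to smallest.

The NheI site (GCTAGC) starts at position 116.
NheI cuts after the first base of each site, so after position 116.
Linear molecule, 1 cut → 2 fragments:
  1–116 → 116 bp
  117–177 → 61 bp
Sorted largest to smallest: 116, 61 bp.

116, 61 bp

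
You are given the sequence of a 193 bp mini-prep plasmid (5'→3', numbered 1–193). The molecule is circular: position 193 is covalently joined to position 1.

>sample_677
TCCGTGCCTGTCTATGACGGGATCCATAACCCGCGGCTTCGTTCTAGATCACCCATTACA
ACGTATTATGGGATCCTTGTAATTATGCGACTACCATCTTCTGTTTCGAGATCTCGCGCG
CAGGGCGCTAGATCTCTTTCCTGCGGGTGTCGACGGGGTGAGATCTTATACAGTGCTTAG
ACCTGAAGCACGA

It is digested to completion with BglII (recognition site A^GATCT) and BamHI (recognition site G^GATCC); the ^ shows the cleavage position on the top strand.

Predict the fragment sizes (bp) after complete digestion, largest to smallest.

BglII sites (AGATCT) start at positions 109, 130, 161.
BglII cuts after the first base of each site, so after positions 109, 130, 161.
BamHI sites (GGATCC) start at positions 20, 71.
BamHI cuts after the first base of each site, so after positions 20, 71.
Combined cut positions: 20, 71, 109, 130, 161.
Circular molecule, 5 cuts → 5 fragments:
  21–71 → 51 bp
  72–109 → 38 bp
  110–130 → 21 bp
  131–161 → 31 bp
  162–193 then 1–20 → 32 + 20 = 52 bp
Sorted largest to smallest: 52, 51, 38, 31, 21 bp.

52, 51, 38, 31, 21 bp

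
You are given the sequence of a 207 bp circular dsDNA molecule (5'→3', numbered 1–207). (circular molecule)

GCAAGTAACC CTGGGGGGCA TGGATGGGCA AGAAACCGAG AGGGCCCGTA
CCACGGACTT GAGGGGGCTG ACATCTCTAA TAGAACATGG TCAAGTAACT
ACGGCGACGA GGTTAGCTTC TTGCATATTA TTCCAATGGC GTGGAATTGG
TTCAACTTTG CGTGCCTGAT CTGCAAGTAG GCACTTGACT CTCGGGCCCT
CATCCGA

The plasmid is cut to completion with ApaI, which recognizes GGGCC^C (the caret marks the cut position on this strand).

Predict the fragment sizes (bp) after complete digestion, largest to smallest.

ApaI sites (GGGCCC) start at positions 42, 194.
ApaI cuts after base 5 of each site (before the last base), so after positions 46, 198.
Circular molecule, 2 cuts → 2 fragments:
  47–198 → 152 bp
  199–207 then 1–46 → 9 + 46 = 55 bp
Sorted largest to smallest: 152, 55 bp.

152, 55 bp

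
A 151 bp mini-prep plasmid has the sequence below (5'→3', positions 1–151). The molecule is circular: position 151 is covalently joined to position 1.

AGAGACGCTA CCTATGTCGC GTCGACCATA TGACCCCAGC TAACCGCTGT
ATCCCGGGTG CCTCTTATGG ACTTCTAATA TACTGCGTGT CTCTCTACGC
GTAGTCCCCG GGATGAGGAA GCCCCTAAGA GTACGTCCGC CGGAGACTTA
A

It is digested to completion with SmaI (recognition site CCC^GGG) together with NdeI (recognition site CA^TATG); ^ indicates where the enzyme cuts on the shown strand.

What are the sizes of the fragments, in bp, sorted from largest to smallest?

70, 54, 27 bp

SmaI sites (CCCGGG) start at positions 53, 107.
SmaI cuts after base 3 of each site, so after positions 55, 109.
The NdeI site (CATATG) starts at position 27.
NdeI cuts after base 2 of each site, so after position 28.
Combined cut positions: 28, 55, 109.
Circular molecule, 3 cuts → 3 fragments:
  29–55 → 27 bp
  56–109 → 54 bp
  110–151 then 1–28 → 42 + 28 = 70 bp
Sorted largest to smallest: 70, 54, 27 bp.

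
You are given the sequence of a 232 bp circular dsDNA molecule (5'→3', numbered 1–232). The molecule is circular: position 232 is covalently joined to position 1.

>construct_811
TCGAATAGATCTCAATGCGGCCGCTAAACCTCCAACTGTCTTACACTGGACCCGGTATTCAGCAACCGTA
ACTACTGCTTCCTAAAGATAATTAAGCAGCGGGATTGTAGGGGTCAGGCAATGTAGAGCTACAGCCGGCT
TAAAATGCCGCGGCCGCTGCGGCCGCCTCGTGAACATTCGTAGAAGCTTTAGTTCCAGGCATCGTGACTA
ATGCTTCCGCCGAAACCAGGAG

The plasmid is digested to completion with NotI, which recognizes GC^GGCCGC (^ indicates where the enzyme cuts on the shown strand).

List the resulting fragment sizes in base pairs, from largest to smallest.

133, 90, 9 bp

NotI sites (GCGGCCGC) start at positions 17, 150, 159.
NotI cuts after base 2 of each site, so after positions 18, 151, 160.
Circular molecule, 3 cuts → 3 fragments:
  19–151 → 133 bp
  152–160 → 9 bp
  161–232 then 1–18 → 72 + 18 = 90 bp
Sorted largest to smallest: 133, 90, 9 bp.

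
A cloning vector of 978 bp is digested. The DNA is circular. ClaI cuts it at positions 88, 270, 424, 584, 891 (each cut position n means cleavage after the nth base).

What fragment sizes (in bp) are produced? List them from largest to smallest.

Circular molecule, 5 cuts → 5 fragments:
  270 − 88 = 182 bp
  424 − 270 = 154 bp
  584 − 424 = 160 bp
  891 − 584 = 307 bp
  wrap: 978 − 891 + 88 = 175 bp
Sorted largest to smallest: 307, 182, 175, 160, 154 bp.

307, 182, 175, 160, 154 bp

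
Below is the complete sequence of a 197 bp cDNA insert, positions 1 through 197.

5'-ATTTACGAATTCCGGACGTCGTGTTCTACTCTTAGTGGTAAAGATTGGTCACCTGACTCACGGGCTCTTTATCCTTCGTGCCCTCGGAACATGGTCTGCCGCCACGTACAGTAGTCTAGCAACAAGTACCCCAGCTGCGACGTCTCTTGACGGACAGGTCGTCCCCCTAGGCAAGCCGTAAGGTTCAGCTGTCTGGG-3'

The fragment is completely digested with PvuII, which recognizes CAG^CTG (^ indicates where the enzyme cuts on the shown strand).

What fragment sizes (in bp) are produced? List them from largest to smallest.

PvuII sites (CAGCTG) start at positions 132, 186.
PvuII cuts after base 3 of each site, so after positions 134, 188.
Linear molecule, 2 cuts → 3 fragments:
  1–134 → 134 bp
  135–188 → 54 bp
  189–197 → 9 bp
Sorted largest to smallest: 134, 54, 9 bp.

134, 54, 9 bp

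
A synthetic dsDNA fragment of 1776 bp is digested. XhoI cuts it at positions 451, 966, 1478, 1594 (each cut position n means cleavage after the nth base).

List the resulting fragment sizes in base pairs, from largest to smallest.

515, 512, 451, 182, 116 bp

Linear molecule, 4 cuts → 5 fragments:
  451 − 0 = 451 bp
  966 − 451 = 515 bp
  1478 − 966 = 512 bp
  1594 − 1478 = 116 bp
  1776 − 1594 = 182 bp
Sorted largest to smallest: 515, 512, 451, 182, 116 bp.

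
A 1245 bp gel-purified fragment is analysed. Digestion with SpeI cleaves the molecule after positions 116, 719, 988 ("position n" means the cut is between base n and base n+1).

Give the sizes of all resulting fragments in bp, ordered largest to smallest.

603, 269, 257, 116 bp

Linear molecule, 3 cuts → 4 fragments:
  116 − 0 = 116 bp
  719 − 116 = 603 bp
  988 − 719 = 269 bp
  1245 − 988 = 257 bp
Sorted largest to smallest: 603, 269, 257, 116 bp.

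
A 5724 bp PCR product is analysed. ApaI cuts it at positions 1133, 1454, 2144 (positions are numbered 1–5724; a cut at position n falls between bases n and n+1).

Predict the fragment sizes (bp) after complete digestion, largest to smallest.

Linear molecule, 3 cuts → 4 fragments:
  1133 − 0 = 1133 bp
  1454 − 1133 = 321 bp
  2144 − 1454 = 690 bp
  5724 − 2144 = 3580 bp
Sorted largest to smallest: 3580, 1133, 690, 321 bp.

3580, 1133, 690, 321 bp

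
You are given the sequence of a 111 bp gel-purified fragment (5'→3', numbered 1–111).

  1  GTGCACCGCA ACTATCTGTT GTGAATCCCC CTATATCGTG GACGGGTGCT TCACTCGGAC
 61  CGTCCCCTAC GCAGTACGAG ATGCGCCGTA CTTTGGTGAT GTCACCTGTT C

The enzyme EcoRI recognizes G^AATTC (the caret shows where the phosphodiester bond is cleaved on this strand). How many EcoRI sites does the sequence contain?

0

No occurrence of GAATTC is present in the sequence.
EcoRI does not cut: 0 sites.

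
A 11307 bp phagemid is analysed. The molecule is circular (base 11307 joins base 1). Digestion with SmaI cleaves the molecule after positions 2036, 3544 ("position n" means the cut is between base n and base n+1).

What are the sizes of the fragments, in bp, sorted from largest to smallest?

Circular molecule, 2 cuts → 2 fragments:
  3544 − 2036 = 1508 bp
  wrap: 11307 − 3544 + 2036 = 9799 bp
Sorted largest to smallest: 9799, 1508 bp.

9799, 1508 bp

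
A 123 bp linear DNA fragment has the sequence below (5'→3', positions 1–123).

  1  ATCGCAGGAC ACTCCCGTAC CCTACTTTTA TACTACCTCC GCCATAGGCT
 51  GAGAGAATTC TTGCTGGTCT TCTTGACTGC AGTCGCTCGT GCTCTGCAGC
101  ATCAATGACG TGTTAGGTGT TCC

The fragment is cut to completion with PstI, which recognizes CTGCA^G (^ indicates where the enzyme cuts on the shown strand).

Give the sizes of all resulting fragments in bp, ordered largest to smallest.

81, 25, 17 bp

PstI sites (CTGCAG) start at positions 77, 94.
PstI cuts after base 5 of each site (before the last base), so after positions 81, 98.
Linear molecule, 2 cuts → 3 fragments:
  1–81 → 81 bp
  82–98 → 17 bp
  99–123 → 25 bp
Sorted largest to smallest: 81, 25, 17 bp.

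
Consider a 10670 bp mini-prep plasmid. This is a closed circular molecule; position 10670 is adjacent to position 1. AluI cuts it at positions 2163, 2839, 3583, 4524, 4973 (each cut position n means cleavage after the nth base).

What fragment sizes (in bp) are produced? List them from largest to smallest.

7860, 941, 744, 676, 449 bp

Circular molecule, 5 cuts → 5 fragments:
  2839 − 2163 = 676 bp
  3583 − 2839 = 744 bp
  4524 − 3583 = 941 bp
  4973 − 4524 = 449 bp
  wrap: 10670 − 4973 + 2163 = 7860 bp
Sorted largest to smallest: 7860, 941, 744, 676, 449 bp.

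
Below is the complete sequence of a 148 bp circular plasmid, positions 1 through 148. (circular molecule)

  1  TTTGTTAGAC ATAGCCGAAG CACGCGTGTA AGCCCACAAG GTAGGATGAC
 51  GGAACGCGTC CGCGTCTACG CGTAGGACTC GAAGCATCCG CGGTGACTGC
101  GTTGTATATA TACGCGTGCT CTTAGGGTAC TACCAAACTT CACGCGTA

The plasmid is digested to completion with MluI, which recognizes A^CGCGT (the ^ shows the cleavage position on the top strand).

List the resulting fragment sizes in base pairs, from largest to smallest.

44, 32, 30, 28, 14 bp

MluI sites (ACGCGT) start at positions 22, 54, 68, 112, 142.
MluI cuts after the first base of each site, so after positions 22, 54, 68, 112, 142.
Circular molecule, 5 cuts → 5 fragments:
  23–54 → 32 bp
  55–68 → 14 bp
  69–112 → 44 bp
  113–142 → 30 bp
  143–148 then 1–22 → 6 + 22 = 28 bp
Sorted largest to smallest: 44, 32, 30, 28, 14 bp.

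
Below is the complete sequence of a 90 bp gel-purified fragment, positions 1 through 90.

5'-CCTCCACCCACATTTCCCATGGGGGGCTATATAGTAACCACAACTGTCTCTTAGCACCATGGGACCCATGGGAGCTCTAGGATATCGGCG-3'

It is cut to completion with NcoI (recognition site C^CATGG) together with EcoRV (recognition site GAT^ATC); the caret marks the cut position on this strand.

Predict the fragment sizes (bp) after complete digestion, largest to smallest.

NcoI sites (CCATGG) start at positions 17, 57, 66.
NcoI cuts after the first base of each site, so after positions 17, 57, 66.
The EcoRV site (GATATC) starts at position 81.
EcoRV cuts after base 3 of each site, so after position 83.
Combined cut positions: 17, 57, 66, 83.
Linear molecule, 4 cuts → 5 fragments:
  1–17 → 17 bp
  18–57 → 40 bp
  58–66 → 9 bp
  67–83 → 17 bp
  84–90 → 7 bp
Sorted largest to smallest: 40, 17, 17, 9, 7 bp.

40, 17, 17, 9, 7 bp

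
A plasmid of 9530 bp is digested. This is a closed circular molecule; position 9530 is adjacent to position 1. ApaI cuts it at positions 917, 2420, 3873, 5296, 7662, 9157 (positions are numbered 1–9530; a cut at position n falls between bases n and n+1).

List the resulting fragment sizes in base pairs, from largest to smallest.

Circular molecule, 6 cuts → 6 fragments:
  2420 − 917 = 1503 bp
  3873 − 2420 = 1453 bp
  5296 − 3873 = 1423 bp
  7662 − 5296 = 2366 bp
  9157 − 7662 = 1495 bp
  wrap: 9530 − 9157 + 917 = 1290 bp
Sorted largest to smallest: 2366, 1503, 1495, 1453, 1423, 1290 bp.

2366, 1503, 1495, 1453, 1423, 1290 bp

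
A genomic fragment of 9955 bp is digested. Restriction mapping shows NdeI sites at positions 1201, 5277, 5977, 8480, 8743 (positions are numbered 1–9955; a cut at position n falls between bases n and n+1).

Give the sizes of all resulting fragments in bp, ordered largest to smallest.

Linear molecule, 5 cuts → 6 fragments:
  1201 − 0 = 1201 bp
  5277 − 1201 = 4076 bp
  5977 − 5277 = 700 bp
  8480 − 5977 = 2503 bp
  8743 − 8480 = 263 bp
  9955 − 8743 = 1212 bp
Sorted largest to smallest: 4076, 2503, 1212, 1201, 700, 263 bp.

4076, 2503, 1212, 1201, 700, 263 bp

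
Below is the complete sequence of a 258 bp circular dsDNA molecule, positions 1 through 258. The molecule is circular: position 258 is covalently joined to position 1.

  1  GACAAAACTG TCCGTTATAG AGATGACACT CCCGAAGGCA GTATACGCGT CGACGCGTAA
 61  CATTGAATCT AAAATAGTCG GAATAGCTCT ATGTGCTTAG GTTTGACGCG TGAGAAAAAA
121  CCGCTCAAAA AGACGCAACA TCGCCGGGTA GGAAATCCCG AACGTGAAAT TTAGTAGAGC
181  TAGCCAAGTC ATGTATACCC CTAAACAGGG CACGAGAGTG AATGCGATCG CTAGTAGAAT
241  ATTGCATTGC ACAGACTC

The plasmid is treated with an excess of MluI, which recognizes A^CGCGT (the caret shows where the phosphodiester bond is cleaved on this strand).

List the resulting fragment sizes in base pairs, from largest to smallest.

MluI sites (ACGCGT) start at positions 45, 53, 106.
MluI cuts after the first base of each site, so after positions 45, 53, 106.
Circular molecule, 3 cuts → 3 fragments:
  46–53 → 8 bp
  54–106 → 53 bp
  107–258 then 1–45 → 152 + 45 = 197 bp
Sorted largest to smallest: 197, 53, 8 bp.

197, 53, 8 bp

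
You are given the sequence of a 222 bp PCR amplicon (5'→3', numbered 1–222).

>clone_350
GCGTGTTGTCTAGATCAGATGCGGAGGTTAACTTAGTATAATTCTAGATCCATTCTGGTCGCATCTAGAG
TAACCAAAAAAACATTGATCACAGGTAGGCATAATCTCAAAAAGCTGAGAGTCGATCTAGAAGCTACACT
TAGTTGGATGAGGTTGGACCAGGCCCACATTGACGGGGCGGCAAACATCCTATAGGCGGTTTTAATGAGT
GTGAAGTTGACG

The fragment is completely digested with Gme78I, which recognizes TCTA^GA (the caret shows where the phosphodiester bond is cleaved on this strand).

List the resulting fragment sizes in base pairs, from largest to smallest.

Gme78I sites (TCTAGA) start at positions 9, 43, 64, 126.
Gme78I cuts after base 4 of each site, so after positions 12, 46, 67, 129.
Linear molecule, 4 cuts → 5 fragments:
  1–12 → 12 bp
  13–46 → 34 bp
  47–67 → 21 bp
  68–129 → 62 bp
  130–222 → 93 bp
Sorted largest to smallest: 93, 62, 34, 21, 12 bp.

93, 62, 34, 21, 12 bp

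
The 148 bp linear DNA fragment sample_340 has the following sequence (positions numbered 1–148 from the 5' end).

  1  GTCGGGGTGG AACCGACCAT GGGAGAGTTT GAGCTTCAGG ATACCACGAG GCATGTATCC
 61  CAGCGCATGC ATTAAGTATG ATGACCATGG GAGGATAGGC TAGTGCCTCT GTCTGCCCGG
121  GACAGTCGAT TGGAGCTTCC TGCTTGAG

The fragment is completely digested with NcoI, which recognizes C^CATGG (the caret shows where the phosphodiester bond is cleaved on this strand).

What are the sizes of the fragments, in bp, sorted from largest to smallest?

68, 63, 17 bp

NcoI sites (CCATGG) start at positions 17, 85.
NcoI cuts after the first base of each site, so after positions 17, 85.
Linear molecule, 2 cuts → 3 fragments:
  1–17 → 17 bp
  18–85 → 68 bp
  86–148 → 63 bp
Sorted largest to smallest: 68, 63, 17 bp.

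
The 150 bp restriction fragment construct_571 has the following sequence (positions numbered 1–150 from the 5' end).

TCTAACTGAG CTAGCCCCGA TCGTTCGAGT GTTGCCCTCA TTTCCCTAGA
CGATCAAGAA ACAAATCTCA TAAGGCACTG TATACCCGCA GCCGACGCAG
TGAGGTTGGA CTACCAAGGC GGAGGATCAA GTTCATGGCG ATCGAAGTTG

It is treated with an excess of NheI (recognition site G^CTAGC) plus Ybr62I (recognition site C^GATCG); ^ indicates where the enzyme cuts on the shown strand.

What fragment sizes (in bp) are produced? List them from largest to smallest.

The NheI site (GCTAGC) starts at position 10.
NheI cuts after the first base of each site, so after position 10.
Ybr62I sites (CGATCG) start at positions 18, 139.
Ybr62I cuts after the first base of each site, so after positions 18, 139.
Combined cut positions: 10, 18, 139.
Linear molecule, 3 cuts → 4 fragments:
  1–10 → 10 bp
  11–18 → 8 bp
  19–139 → 121 bp
  140–150 → 11 bp
Sorted largest to smallest: 121, 11, 10, 8 bp.

121, 11, 10, 8 bp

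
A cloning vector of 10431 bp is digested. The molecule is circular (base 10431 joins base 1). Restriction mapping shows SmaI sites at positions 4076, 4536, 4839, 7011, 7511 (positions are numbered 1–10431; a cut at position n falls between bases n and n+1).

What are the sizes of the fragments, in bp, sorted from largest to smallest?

Circular molecule, 5 cuts → 5 fragments:
  4536 − 4076 = 460 bp
  4839 − 4536 = 303 bp
  7011 − 4839 = 2172 bp
  7511 − 7011 = 500 bp
  wrap: 10431 − 7511 + 4076 = 6996 bp
Sorted largest to smallest: 6996, 2172, 500, 460, 303 bp.

6996, 2172, 500, 460, 303 bp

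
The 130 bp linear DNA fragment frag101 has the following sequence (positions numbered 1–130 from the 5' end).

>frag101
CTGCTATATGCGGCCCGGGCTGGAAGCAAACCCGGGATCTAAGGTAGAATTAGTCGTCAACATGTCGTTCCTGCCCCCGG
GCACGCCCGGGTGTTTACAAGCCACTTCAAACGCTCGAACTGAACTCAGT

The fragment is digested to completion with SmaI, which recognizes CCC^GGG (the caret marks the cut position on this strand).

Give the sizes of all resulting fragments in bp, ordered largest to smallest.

45, 42, 17, 16, 10 bp

SmaI sites (CCCGGG) start at positions 14, 31, 76, 86.
SmaI cuts after base 3 of each site, so after positions 16, 33, 78, 88.
Linear molecule, 4 cuts → 5 fragments:
  1–16 → 16 bp
  17–33 → 17 bp
  34–78 → 45 bp
  79–88 → 10 bp
  89–130 → 42 bp
Sorted largest to smallest: 45, 42, 17, 16, 10 bp.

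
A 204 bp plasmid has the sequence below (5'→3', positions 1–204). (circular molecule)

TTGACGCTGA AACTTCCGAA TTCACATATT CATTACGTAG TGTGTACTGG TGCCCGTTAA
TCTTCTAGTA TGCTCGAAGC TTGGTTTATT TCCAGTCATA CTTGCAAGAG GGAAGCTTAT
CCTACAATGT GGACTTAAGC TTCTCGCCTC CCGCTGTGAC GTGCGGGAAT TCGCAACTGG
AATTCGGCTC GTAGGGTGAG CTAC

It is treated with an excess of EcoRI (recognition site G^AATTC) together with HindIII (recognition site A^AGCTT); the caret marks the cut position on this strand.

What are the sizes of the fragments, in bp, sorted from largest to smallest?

59, 42, 36, 30, 24, 13 bp

EcoRI sites (GAATTC) start at positions 18, 167, 180.
EcoRI cuts after the first base of each site, so after positions 18, 167, 180.
HindIII sites (AAGCTT) start at positions 77, 113, 137.
HindIII cuts after the first base of each site, so after positions 77, 113, 137.
Combined cut positions: 18, 77, 113, 137, 167, 180.
Circular molecule, 6 cuts → 6 fragments:
  19–77 → 59 bp
  78–113 → 36 bp
  114–137 → 24 bp
  138–167 → 30 bp
  168–180 → 13 bp
  181–204 then 1–18 → 24 + 18 = 42 bp
Sorted largest to smallest: 59, 42, 36, 30, 24, 13 bp.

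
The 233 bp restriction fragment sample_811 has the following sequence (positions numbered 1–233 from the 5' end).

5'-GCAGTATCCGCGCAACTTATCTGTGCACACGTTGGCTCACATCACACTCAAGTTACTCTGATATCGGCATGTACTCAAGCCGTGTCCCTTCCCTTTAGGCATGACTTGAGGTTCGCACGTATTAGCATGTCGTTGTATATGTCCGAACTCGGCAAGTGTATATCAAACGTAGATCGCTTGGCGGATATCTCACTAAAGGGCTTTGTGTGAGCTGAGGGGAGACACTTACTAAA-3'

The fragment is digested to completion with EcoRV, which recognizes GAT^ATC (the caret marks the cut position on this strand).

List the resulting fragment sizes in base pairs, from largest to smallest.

124, 62, 47 bp

EcoRV sites (GATATC) start at positions 60, 184.
EcoRV cuts after base 3 of each site, so after positions 62, 186.
Linear molecule, 2 cuts → 3 fragments:
  1–62 → 62 bp
  63–186 → 124 bp
  187–233 → 47 bp
Sorted largest to smallest: 124, 62, 47 bp.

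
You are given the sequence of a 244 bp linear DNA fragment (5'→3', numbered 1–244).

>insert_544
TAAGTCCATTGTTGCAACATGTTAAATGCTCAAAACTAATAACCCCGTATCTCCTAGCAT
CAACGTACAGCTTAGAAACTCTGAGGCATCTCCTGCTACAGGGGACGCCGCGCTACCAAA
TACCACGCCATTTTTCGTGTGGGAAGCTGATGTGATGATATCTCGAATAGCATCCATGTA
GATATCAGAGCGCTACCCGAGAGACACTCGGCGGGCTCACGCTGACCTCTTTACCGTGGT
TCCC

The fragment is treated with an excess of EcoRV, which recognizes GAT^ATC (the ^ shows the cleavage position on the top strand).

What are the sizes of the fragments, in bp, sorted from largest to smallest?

159, 61, 24 bp

EcoRV sites (GATATC) start at positions 157, 181.
EcoRV cuts after base 3 of each site, so after positions 159, 183.
Linear molecule, 2 cuts → 3 fragments:
  1–159 → 159 bp
  160–183 → 24 bp
  184–244 → 61 bp
Sorted largest to smallest: 159, 61, 24 bp.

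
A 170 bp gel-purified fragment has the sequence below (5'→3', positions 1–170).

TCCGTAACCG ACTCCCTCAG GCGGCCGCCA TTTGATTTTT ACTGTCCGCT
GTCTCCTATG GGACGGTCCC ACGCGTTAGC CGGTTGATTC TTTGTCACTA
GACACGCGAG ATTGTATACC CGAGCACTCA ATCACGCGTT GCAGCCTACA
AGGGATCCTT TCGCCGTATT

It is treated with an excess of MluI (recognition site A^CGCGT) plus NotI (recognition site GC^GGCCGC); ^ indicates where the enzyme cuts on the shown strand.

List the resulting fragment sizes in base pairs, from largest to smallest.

MluI sites (ACGCGT) start at positions 71, 134.
MluI cuts after the first base of each site, so after positions 71, 134.
The NotI site (GCGGCCGC) starts at position 21.
NotI cuts after base 2 of each site, so after position 22.
Combined cut positions: 22, 71, 134.
Linear molecule, 3 cuts → 4 fragments:
  1–22 → 22 bp
  23–71 → 49 bp
  72–134 → 63 bp
  135–170 → 36 bp
Sorted largest to smallest: 63, 49, 36, 22 bp.

63, 49, 36, 22 bp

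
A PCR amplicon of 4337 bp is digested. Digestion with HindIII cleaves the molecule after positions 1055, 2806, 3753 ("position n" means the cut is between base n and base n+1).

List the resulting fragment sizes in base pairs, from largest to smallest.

1751, 1055, 947, 584 bp

Linear molecule, 3 cuts → 4 fragments:
  1055 − 0 = 1055 bp
  2806 − 1055 = 1751 bp
  3753 − 2806 = 947 bp
  4337 − 3753 = 584 bp
Sorted largest to smallest: 1751, 1055, 947, 584 bp.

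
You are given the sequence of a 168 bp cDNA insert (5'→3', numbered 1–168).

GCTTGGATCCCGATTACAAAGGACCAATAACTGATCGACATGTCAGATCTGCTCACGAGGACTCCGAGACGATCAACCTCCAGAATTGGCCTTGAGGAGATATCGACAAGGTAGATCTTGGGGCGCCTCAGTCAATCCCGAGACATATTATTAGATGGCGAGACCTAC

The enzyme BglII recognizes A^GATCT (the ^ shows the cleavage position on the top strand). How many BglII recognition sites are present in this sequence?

2

AGATCT occurs starting at positions 45, 113.
BglII cuts at 2 sites.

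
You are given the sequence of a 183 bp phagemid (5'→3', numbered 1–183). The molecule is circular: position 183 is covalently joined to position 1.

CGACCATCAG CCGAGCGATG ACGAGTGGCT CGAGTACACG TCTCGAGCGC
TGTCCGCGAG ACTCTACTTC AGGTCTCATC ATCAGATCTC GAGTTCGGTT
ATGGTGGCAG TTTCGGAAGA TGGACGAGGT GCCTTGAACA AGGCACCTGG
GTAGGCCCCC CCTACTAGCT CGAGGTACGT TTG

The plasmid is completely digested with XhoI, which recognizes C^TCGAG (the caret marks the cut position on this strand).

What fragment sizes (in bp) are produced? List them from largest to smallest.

81, 46, 43, 13 bp

XhoI sites (CTCGAG) start at positions 29, 42, 88, 169.
XhoI cuts after the first base of each site, so after positions 29, 42, 88, 169.
Circular molecule, 4 cuts → 4 fragments:
  30–42 → 13 bp
  43–88 → 46 bp
  89–169 → 81 bp
  170–183 then 1–29 → 14 + 29 = 43 bp
Sorted largest to smallest: 81, 46, 43, 13 bp.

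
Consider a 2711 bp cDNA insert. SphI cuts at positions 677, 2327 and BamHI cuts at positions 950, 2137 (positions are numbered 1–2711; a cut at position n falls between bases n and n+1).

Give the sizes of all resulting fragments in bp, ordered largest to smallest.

1187, 677, 384, 273, 190 bp

Combined cut positions (sorted): 677, 950, 2137, 2327.
Linear molecule, 4 cuts → 5 fragments:
  677 − 0 = 677 bp
  950 − 677 = 273 bp
  2137 − 950 = 1187 bp
  2327 − 2137 = 190 bp
  2711 − 2327 = 384 bp
Sorted largest to smallest: 1187, 677, 384, 273, 190 bp.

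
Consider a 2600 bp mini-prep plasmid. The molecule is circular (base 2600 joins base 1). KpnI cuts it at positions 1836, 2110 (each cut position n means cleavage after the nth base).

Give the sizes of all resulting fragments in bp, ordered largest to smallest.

Circular molecule, 2 cuts → 2 fragments:
  2110 − 1836 = 274 bp
  wrap: 2600 − 2110 + 1836 = 2326 bp
Sorted largest to smallest: 2326, 274 bp.

2326, 274 bp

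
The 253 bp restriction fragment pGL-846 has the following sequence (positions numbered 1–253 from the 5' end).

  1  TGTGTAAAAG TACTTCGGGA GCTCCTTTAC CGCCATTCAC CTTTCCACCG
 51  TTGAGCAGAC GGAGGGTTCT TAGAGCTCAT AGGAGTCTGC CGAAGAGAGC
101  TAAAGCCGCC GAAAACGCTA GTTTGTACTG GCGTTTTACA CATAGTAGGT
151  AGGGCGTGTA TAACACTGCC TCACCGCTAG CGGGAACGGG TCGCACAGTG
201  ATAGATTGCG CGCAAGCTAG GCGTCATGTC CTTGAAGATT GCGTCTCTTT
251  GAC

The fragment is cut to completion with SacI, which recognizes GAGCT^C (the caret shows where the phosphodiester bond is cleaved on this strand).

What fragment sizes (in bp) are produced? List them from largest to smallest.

SacI sites (GAGCTC) start at positions 19, 73.
SacI cuts after base 5 of each site (before the last base), so after positions 23, 77.
Linear molecule, 2 cuts → 3 fragments:
  1–23 → 23 bp
  24–77 → 54 bp
  78–253 → 176 bp
Sorted largest to smallest: 176, 54, 23 bp.

176, 54, 23 bp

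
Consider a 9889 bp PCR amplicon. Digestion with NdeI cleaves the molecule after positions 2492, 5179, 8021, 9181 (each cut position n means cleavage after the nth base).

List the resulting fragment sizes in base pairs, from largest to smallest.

2842, 2687, 2492, 1160, 708 bp

Linear molecule, 4 cuts → 5 fragments:
  2492 − 0 = 2492 bp
  5179 − 2492 = 2687 bp
  8021 − 5179 = 2842 bp
  9181 − 8021 = 1160 bp
  9889 − 9181 = 708 bp
Sorted largest to smallest: 2842, 2687, 2492, 1160, 708 bp.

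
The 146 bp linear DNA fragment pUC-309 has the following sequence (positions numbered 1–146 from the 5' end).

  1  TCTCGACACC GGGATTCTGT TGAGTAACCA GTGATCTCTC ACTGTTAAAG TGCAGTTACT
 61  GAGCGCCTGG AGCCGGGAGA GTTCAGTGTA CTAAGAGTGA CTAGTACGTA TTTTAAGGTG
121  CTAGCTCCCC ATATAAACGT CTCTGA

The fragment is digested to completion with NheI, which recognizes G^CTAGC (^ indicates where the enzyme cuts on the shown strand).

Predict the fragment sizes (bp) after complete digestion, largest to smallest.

120, 26 bp

The NheI site (GCTAGC) starts at position 120.
NheI cuts after the first base of each site, so after position 120.
Linear molecule, 1 cut → 2 fragments:
  1–120 → 120 bp
  121–146 → 26 bp
Sorted largest to smallest: 120, 26 bp.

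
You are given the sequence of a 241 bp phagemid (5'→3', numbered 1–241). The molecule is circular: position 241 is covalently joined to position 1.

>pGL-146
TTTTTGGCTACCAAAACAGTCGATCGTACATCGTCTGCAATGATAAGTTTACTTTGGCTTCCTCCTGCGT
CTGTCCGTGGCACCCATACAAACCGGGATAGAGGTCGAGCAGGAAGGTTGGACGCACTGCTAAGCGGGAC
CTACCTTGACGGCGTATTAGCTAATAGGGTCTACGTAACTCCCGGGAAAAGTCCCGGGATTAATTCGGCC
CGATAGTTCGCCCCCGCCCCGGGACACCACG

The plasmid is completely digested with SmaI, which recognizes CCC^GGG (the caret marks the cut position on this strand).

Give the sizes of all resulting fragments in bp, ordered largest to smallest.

194, 35, 12 bp

SmaI sites (CCCGGG) start at positions 181, 193, 228.
SmaI cuts after base 3 of each site, so after positions 183, 195, 230.
Circular molecule, 3 cuts → 3 fragments:
  184–195 → 12 bp
  196–230 → 35 bp
  231–241 then 1–183 → 11 + 183 = 194 bp
Sorted largest to smallest: 194, 35, 12 bp.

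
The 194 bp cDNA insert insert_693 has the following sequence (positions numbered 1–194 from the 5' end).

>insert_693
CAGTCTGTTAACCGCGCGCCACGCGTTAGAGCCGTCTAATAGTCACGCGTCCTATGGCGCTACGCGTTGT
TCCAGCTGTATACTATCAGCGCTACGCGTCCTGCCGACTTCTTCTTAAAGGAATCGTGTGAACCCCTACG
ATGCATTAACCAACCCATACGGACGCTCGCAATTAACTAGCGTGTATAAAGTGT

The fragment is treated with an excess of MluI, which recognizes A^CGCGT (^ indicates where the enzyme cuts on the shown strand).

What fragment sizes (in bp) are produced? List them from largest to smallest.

MluI sites (ACGCGT) start at positions 21, 45, 62, 94.
MluI cuts after the first base of each site, so after positions 21, 45, 62, 94.
Linear molecule, 4 cuts → 5 fragments:
  1–21 → 21 bp
  22–45 → 24 bp
  46–62 → 17 bp
  63–94 → 32 bp
  95–194 → 100 bp
Sorted largest to smallest: 100, 32, 24, 21, 17 bp.

100, 32, 24, 21, 17 bp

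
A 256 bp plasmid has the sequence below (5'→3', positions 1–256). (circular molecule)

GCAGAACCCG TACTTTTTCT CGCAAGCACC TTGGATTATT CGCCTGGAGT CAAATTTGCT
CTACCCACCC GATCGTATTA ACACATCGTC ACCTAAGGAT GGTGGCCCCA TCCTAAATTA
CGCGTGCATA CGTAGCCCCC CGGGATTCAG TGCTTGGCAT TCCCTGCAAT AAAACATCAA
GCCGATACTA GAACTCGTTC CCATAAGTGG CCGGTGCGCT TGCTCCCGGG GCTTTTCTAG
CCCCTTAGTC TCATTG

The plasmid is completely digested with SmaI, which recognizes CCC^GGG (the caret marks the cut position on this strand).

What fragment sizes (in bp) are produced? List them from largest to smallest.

SmaI sites (CCCGGG) start at positions 139, 225.
SmaI cuts after base 3 of each site, so after positions 141, 227.
Circular molecule, 2 cuts → 2 fragments:
  142–227 → 86 bp
  228–256 then 1–141 → 29 + 141 = 170 bp
Sorted largest to smallest: 170, 86 bp.

170, 86 bp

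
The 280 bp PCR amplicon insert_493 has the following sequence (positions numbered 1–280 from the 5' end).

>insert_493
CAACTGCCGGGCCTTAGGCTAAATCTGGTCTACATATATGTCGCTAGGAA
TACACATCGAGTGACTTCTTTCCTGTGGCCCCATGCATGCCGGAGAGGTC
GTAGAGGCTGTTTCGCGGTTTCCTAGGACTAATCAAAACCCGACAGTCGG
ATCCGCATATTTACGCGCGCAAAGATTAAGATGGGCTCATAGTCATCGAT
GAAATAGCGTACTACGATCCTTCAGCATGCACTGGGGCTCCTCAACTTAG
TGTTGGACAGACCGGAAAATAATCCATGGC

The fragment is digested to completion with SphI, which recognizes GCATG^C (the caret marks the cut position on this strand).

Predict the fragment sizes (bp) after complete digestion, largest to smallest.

SphI sites (GCATGC) start at positions 85, 225.
SphI cuts after base 5 of each site (before the last base), so after positions 89, 229.
Linear molecule, 2 cuts → 3 fragments:
  1–89 → 89 bp
  90–229 → 140 bp
  230–280 → 51 bp
Sorted largest to smallest: 140, 89, 51 bp.

140, 89, 51 bp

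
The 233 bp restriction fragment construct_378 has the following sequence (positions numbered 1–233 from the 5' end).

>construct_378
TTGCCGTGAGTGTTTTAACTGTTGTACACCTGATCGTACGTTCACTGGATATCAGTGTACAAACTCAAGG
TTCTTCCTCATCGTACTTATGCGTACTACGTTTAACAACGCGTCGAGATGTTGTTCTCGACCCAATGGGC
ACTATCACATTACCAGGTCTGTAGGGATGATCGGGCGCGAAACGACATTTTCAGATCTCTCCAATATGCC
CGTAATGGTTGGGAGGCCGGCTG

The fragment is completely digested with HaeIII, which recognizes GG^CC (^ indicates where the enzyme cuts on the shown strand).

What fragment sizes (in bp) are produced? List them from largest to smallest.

226, 7 bp

The HaeIII site (GGCC) starts at position 225.
HaeIII cuts after base 2 of each site, so after position 226.
Linear molecule, 1 cut → 2 fragments:
  1–226 → 226 bp
  227–233 → 7 bp
Sorted largest to smallest: 226, 7 bp.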